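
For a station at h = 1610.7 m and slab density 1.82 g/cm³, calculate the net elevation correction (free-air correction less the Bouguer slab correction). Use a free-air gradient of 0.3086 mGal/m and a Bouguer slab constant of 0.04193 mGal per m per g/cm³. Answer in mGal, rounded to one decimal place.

374.1

Combined gradient = 0.3086 − 0.04193 × 1.82 = 0.2322874 mGal/m
Combined elevation correction = 0.2322874 × 1610.7 = 374.1 mGal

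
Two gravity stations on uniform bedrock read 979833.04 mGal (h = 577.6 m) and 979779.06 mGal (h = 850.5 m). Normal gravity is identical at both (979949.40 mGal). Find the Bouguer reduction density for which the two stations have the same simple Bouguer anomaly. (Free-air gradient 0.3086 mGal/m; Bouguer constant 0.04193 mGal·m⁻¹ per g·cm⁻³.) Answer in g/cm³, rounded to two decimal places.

Δg_obs = 979779.06 − 979833.04 = -53.98 mGal over Δh = 850.5 − 577.6 = 272.9 m
Equal Bouguer anomalies ⇒ Δg_obs + (0.3086 − 0.04193ρ)·Δh = 0
0.3086 − 0.04193ρ = −Δg_obs/Δh = 0.19780
ρ = (0.3086 − 0.19780) / 0.04193 = 2.64 g/cm³

2.64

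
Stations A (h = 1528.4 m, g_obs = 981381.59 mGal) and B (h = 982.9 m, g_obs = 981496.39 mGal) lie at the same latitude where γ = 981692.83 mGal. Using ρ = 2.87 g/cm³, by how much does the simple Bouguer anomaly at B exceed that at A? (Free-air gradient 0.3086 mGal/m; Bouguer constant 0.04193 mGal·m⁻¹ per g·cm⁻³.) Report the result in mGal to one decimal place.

12.1

Δg_SB(A) = 981381.59 − 981692.83 + 0.3086×1528.4 − 0.04193×2.87×1528.4 = -23.50 mGal
Δg_SB(B) = 981496.39 − 981692.83 + 0.3086×982.9 − 0.04193×2.87×982.9 = -11.40 mGal
Difference = -11.40 − (-23.50) = 12.10 mGal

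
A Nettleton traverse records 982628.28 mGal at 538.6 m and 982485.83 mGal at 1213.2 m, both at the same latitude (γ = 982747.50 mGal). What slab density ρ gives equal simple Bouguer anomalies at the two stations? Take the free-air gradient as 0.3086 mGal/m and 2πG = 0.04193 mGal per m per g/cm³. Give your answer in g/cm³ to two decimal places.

Δg_obs = 982485.83 − 982628.28 = -142.45 mGal over Δh = 1213.2 − 538.6 = 674.6 m
Equal Bouguer anomalies ⇒ Δg_obs + (0.3086 − 0.04193ρ)·Δh = 0
0.3086 − 0.04193ρ = −Δg_obs/Δh = 0.21116
ρ = (0.3086 − 0.21116) / 0.04193 = 2.32 g/cm³

2.32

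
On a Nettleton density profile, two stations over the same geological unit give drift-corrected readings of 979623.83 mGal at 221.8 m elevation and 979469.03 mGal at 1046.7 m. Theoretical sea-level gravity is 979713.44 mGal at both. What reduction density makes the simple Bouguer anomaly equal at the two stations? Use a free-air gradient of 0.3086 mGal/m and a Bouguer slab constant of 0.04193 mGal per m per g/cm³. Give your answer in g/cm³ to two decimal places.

2.88

Δg_obs = 979469.03 − 979623.83 = -154.80 mGal over Δh = 1046.7 − 221.8 = 824.9 m
Equal Bouguer anomalies ⇒ Δg_obs + (0.3086 − 0.04193ρ)·Δh = 0
0.3086 − 0.04193ρ = −Δg_obs/Δh = 0.18766
ρ = (0.3086 − 0.18766) / 0.04193 = 2.88 g/cm³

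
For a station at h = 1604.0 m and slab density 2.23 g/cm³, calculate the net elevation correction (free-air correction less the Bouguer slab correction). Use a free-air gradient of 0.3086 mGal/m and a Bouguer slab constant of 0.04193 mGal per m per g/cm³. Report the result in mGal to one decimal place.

345.0

Combined gradient = 0.3086 − 0.04193 × 2.23 = 0.2150961 mGal/m
Combined elevation correction = 0.2150961 × 1604.0 = 345.0 mGal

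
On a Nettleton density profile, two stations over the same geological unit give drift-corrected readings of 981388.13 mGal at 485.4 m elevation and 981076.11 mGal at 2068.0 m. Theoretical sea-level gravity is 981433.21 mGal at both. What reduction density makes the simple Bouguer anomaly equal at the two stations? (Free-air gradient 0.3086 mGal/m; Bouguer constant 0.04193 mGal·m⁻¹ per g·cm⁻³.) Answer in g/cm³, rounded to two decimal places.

2.66

Δg_obs = 981076.11 − 981388.13 = -312.02 mGal over Δh = 2068.0 − 485.4 = 1582.6 m
Equal Bouguer anomalies ⇒ Δg_obs + (0.3086 − 0.04193ρ)·Δh = 0
0.3086 − 0.04193ρ = −Δg_obs/Δh = 0.19716
ρ = (0.3086 − 0.19716) / 0.04193 = 2.66 g/cm³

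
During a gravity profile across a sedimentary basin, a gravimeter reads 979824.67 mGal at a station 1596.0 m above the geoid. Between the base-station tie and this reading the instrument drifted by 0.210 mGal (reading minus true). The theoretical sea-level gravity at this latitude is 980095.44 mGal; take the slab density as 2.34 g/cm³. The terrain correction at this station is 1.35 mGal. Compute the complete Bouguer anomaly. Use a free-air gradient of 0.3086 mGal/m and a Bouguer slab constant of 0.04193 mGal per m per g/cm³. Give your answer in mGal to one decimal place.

Drift-corrected reading = 979824.67 − (0.210) = 979824.460 mGal
Free-air correction = 0.3086 × 1596.0 = 492.53 mGal
Free-air anomaly = 979824.460 − 980095.44 + (492.53) = 221.550 mGal
Bouguer slab correction = 0.04193 × 2.34 × 1596.0 = 156.59 mGal
Simple Bouguer anomaly = 221.550 − (156.59) = 64.960 mGal
Complete Bouguer anomaly = 64.960 + 1.35 = 66.310 mGal

66.3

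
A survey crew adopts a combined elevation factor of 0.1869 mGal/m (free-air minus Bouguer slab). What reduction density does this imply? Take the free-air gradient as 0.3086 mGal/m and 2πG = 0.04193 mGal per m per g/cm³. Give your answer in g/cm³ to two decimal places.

0.1869 = 0.3086 − 0.04193 × ρ
ρ = (0.3086 − 0.1869) / 0.04193 = 2.90 g/cm³

2.90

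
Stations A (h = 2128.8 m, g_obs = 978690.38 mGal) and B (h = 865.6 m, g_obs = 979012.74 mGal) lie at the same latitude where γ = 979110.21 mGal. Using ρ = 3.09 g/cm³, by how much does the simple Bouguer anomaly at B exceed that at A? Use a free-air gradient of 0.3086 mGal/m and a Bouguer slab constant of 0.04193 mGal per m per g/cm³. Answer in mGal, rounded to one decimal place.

Δg_SB(A) = 978690.38 − 979110.21 + 0.3086×2128.8 − 0.04193×3.09×2128.8 = -38.70 mGal
Δg_SB(B) = 979012.74 − 979110.21 + 0.3086×865.6 − 0.04193×3.09×865.6 = 57.50 mGal
Difference = 57.50 − (-38.70) = 96.20 mGal

96.2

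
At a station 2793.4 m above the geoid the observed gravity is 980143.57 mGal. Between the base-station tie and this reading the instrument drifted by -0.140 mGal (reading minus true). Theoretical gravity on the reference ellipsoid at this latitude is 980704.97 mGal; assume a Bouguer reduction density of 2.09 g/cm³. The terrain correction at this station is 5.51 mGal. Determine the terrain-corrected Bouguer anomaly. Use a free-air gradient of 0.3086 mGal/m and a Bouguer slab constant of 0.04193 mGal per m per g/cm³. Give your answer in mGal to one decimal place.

61.5

Drift-corrected reading = 980143.57 − (-0.140) = 980143.710 mGal
Free-air correction = 0.3086 × 2793.4 = 862.04 mGal
Free-air anomaly = 980143.710 − 980704.97 + (862.04) = 300.780 mGal
Bouguer slab correction = 0.04193 × 2.09 × 2793.4 = 244.80 mGal
Simple Bouguer anomaly = 300.780 − (244.80) = 55.980 mGal
Complete Bouguer anomaly = 55.980 + 5.51 = 61.490 mGal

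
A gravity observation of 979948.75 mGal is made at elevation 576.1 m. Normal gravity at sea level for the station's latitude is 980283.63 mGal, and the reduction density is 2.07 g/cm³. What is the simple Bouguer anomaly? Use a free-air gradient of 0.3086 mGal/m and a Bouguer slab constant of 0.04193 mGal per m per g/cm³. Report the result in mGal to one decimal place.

-207.1

Free-air correction = 0.3086 × 576.1 = 177.78 mGal
Free-air anomaly = 979948.75 − 980283.63 + (177.78) = -157.10 mGal
Bouguer slab correction = 0.04193 × 2.07 × 576.1 = 50.00 mGal
Simple Bouguer anomaly = -157.10 − (50.00) = -207.10 mGal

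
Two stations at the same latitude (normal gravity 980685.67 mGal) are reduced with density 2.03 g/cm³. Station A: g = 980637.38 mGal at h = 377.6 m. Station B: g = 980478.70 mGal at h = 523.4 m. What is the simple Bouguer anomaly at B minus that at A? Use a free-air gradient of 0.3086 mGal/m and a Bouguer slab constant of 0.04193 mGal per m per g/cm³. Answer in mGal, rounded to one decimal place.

-126.1

Δg_SB(A) = 980637.38 − 980685.67 + 0.3086×377.6 − 0.04193×2.03×377.6 = 36.10 mGal
Δg_SB(B) = 980478.70 − 980685.67 + 0.3086×523.4 − 0.04193×2.03×523.4 = -90.00 mGal
Difference = -90.00 − (36.10) = -126.10 mGal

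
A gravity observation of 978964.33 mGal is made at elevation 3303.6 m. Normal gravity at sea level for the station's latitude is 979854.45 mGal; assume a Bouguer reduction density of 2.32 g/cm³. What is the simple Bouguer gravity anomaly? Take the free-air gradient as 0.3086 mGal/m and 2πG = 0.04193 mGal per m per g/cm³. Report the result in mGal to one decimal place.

Free-air correction = 0.3086 × 3303.6 = 1019.49 mGal
Free-air anomaly = 978964.33 − 979854.45 + (1019.49) = 129.37 mGal
Bouguer slab correction = 0.04193 × 2.32 × 3303.6 = 321.37 mGal
Simple Bouguer anomaly = 129.37 − (321.37) = -192.00 mGal

-192.0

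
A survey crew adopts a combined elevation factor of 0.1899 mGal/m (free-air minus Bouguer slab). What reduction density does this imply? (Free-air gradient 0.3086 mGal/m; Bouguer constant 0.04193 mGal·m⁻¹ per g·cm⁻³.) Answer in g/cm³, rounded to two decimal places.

2.83

0.1899 = 0.3086 − 0.04193 × ρ
ρ = (0.3086 − 0.1899) / 0.04193 = 2.83 g/cm³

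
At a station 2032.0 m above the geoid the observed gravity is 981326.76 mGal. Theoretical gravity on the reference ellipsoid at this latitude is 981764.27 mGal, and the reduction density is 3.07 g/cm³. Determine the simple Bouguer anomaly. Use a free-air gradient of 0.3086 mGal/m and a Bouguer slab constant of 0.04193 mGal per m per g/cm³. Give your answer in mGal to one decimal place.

-72.0

Free-air correction = 0.3086 × 2032.0 = 627.08 mGal
Free-air anomaly = 981326.76 − 981764.27 + (627.08) = 189.57 mGal
Bouguer slab correction = 0.04193 × 3.07 × 2032.0 = 261.57 mGal
Simple Bouguer anomaly = 189.57 − (261.57) = -72.00 mGal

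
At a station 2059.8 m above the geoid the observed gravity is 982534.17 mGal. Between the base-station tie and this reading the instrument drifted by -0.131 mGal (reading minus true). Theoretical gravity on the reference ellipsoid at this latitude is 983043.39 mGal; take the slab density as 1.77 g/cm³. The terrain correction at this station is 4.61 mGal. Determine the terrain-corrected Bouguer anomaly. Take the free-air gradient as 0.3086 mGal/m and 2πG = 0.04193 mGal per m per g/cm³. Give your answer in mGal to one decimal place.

Drift-corrected reading = 982534.17 − (-0.131) = 982534.301 mGal
Free-air correction = 0.3086 × 2059.8 = 635.65 mGal
Free-air anomaly = 982534.301 − 983043.39 + (635.65) = 126.561 mGal
Bouguer slab correction = 0.04193 × 1.77 × 2059.8 = 152.87 mGal
Simple Bouguer anomaly = 126.561 − (152.87) = -26.309 mGal
Complete Bouguer anomaly = -26.309 + 4.61 = -21.699 mGal

-21.7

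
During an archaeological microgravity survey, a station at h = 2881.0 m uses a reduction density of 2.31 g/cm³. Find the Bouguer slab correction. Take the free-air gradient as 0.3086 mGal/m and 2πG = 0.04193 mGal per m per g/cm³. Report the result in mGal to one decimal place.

Bouguer slab correction = 0.04193 × 2.31 × 2881.0 = 279.0 mGal

279.0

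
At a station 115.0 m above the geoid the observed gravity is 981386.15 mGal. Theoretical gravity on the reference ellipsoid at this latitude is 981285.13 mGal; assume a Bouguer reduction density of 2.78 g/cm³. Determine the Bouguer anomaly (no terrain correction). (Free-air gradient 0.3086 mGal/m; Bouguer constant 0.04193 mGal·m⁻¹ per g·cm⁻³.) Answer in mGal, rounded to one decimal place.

Free-air correction = 0.3086 × 115.0 = 35.49 mGal
Free-air anomaly = 981386.15 − 981285.13 + (35.49) = 136.51 mGal
Bouguer slab correction = 0.04193 × 2.78 × 115.0 = 13.41 mGal
Simple Bouguer anomaly = 136.51 − (13.41) = 123.10 mGal

123.1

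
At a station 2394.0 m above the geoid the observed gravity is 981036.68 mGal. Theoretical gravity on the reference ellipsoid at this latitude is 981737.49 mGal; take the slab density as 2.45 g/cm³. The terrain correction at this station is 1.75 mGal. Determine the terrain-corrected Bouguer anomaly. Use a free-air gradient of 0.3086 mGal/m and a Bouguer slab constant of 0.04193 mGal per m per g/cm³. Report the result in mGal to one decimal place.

-206.2

Free-air correction = 0.3086 × 2394.0 = 738.79 mGal
Free-air anomaly = 981036.68 − 981737.49 + (738.79) = 37.98 mGal
Bouguer slab correction = 0.04193 × 2.45 × 2394.0 = 245.93 mGal
Simple Bouguer anomaly = 37.98 − (245.93) = -207.95 mGal
Complete Bouguer anomaly = -207.95 + 1.75 = -206.20 mGal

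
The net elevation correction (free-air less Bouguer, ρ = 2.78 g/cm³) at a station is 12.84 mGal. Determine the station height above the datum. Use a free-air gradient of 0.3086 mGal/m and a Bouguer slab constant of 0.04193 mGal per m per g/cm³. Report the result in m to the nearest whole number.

Combined gradient = 0.3086 − 0.04193 × 2.78 = 0.1920346 mGal/m
h = 12.84 / 0.1920346 = 66.86 m

67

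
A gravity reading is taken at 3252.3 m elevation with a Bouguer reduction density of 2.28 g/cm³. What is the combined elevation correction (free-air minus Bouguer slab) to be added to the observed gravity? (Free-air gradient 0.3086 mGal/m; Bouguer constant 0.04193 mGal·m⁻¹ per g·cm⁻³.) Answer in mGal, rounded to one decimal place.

Combined gradient = 0.3086 − 0.04193 × 2.28 = 0.2129996 mGal/m
Combined elevation correction = 0.2129996 × 3252.3 = 692.7 mGal

692.7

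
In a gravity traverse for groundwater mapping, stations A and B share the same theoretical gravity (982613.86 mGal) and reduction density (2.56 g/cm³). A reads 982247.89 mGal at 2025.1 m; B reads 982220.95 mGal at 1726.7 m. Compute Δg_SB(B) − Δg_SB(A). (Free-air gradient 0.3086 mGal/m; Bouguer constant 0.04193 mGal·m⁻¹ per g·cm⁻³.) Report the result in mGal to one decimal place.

-87.0

Δg_SB(A) = 982247.89 − 982613.86 + 0.3086×2025.1 − 0.04193×2.56×2025.1 = 41.60 mGal
Δg_SB(B) = 982220.95 − 982613.86 + 0.3086×1726.7 − 0.04193×2.56×1726.7 = -45.40 mGal
Difference = -45.40 − (41.60) = -87.00 mGal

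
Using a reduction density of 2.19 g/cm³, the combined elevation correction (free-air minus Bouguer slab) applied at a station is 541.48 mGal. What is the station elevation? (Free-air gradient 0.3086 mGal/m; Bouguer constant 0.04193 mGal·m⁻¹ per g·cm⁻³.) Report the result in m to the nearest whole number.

Combined gradient = 0.3086 − 0.04193 × 2.19 = 0.2167733 mGal/m
h = 541.48 / 0.2167733 = 2497.91 m

2498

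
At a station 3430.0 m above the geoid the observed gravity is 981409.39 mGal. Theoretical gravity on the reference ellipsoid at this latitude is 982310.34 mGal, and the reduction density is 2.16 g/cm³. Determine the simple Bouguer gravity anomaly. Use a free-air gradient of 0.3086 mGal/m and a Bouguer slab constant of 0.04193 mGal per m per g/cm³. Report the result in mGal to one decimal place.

-153.1

Free-air correction = 0.3086 × 3430.0 = 1058.50 mGal
Free-air anomaly = 981409.39 − 982310.34 + (1058.50) = 157.55 mGal
Bouguer slab correction = 0.04193 × 2.16 × 3430.0 = 310.65 mGal
Simple Bouguer anomaly = 157.55 − (310.65) = -153.10 mGal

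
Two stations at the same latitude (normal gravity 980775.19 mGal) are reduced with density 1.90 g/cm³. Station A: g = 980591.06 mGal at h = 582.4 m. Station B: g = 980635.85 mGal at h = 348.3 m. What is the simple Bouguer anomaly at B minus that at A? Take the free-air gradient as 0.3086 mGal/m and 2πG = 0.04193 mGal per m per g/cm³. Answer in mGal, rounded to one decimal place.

-8.8

Δg_SB(A) = 980591.06 − 980775.19 + 0.3086×582.4 − 0.04193×1.90×582.4 = -50.80 mGal
Δg_SB(B) = 980635.85 − 980775.19 + 0.3086×348.3 − 0.04193×1.90×348.3 = -59.60 mGal
Difference = -59.60 − (-50.80) = -8.80 mGal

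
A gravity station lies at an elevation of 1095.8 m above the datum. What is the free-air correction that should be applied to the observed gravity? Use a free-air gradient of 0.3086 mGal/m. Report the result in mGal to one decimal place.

338.2

Free-air correction = 0.3086 × 1095.8 = 338.2 mGal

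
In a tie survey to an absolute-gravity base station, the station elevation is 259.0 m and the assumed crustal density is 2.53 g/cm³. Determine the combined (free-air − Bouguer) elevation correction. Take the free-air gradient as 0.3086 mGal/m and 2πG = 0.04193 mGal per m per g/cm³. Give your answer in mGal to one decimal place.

52.5

Combined gradient = 0.3086 − 0.04193 × 2.53 = 0.2025171 mGal/m
Combined elevation correction = 0.2025171 × 259.0 = 52.5 mGal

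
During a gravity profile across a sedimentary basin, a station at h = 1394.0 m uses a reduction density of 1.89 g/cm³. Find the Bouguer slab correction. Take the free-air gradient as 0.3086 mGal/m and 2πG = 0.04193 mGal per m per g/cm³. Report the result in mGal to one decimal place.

Bouguer slab correction = 0.04193 × 1.89 × 1394.0 = 110.5 mGal

110.5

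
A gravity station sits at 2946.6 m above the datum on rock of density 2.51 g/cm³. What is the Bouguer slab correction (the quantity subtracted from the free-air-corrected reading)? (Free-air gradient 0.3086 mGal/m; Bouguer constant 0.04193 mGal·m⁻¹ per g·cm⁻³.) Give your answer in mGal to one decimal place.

Bouguer slab correction = 0.04193 × 2.51 × 2946.6 = 310.1 mGal

310.1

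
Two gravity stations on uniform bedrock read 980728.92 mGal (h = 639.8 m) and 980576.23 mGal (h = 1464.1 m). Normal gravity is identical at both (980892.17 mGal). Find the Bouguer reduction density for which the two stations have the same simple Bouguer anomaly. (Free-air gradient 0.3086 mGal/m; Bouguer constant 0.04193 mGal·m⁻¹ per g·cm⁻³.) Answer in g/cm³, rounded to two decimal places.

2.94

Δg_obs = 980576.23 − 980728.92 = -152.69 mGal over Δh = 1464.1 − 639.8 = 824.3 m
Equal Bouguer anomalies ⇒ Δg_obs + (0.3086 − 0.04193ρ)·Δh = 0
0.3086 − 0.04193ρ = −Δg_obs/Δh = 0.18524
ρ = (0.3086 − 0.18524) / 0.04193 = 2.94 g/cm³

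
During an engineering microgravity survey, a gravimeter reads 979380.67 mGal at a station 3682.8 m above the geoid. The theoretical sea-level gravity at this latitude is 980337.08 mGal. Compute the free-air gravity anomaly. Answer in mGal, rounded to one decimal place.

180.1

Free-air correction = 0.3086 × 3682.8 = 1136.51 mGal
Free-air anomaly = 979380.67 − 980337.08 + (1136.51) = 180.10 mGal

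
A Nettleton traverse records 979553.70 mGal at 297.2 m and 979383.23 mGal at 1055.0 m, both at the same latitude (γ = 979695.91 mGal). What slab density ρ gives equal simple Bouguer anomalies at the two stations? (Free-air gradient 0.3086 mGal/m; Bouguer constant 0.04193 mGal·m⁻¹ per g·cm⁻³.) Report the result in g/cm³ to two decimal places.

1.99

Δg_obs = 979383.23 − 979553.70 = -170.47 mGal over Δh = 1055.0 − 297.2 = 757.8 m
Equal Bouguer anomalies ⇒ Δg_obs + (0.3086 − 0.04193ρ)·Δh = 0
0.3086 − 0.04193ρ = −Δg_obs/Δh = 0.22495
ρ = (0.3086 − 0.22495) / 0.04193 = 1.99 g/cm³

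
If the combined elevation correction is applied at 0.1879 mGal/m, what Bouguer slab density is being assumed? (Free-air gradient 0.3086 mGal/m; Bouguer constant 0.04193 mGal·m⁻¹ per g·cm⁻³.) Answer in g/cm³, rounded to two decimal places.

0.1879 = 0.3086 − 0.04193 × ρ
ρ = (0.3086 − 0.1879) / 0.04193 = 2.88 g/cm³

2.88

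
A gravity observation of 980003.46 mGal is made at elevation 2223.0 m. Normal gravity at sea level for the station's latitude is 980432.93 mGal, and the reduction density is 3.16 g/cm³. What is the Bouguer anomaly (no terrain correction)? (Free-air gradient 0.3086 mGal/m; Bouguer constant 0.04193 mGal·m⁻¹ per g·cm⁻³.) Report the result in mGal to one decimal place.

-38.0

Free-air correction = 0.3086 × 2223.0 = 686.02 mGal
Free-air anomaly = 980003.46 − 980432.93 + (686.02) = 256.55 mGal
Bouguer slab correction = 0.04193 × 3.16 × 2223.0 = 294.54 mGal
Simple Bouguer anomaly = 256.55 − (294.54) = -37.99 mGal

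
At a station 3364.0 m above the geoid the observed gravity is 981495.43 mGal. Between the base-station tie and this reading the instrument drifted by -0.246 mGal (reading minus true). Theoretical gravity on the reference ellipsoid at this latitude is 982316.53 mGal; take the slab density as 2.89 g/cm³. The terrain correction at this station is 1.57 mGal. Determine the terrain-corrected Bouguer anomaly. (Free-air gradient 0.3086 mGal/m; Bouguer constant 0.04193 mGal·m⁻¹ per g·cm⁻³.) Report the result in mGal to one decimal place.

Drift-corrected reading = 981495.43 − (-0.246) = 981495.676 mGal
Free-air correction = 0.3086 × 3364.0 = 1038.13 mGal
Free-air anomaly = 981495.676 − 982316.53 + (1038.13) = 217.276 mGal
Bouguer slab correction = 0.04193 × 2.89 × 3364.0 = 407.64 mGal
Simple Bouguer anomaly = 217.276 − (407.64) = -190.364 mGal
Complete Bouguer anomaly = -190.364 + 1.57 = -188.794 mGal

-188.8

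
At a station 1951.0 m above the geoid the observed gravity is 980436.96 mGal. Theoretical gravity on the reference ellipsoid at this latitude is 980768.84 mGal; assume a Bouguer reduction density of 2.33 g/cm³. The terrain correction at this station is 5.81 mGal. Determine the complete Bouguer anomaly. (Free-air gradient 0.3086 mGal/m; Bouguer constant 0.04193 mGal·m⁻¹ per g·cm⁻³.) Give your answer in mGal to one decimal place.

Free-air correction = 0.3086 × 1951.0 = 602.08 mGal
Free-air anomaly = 980436.96 − 980768.84 + (602.08) = 270.20 mGal
Bouguer slab correction = 0.04193 × 2.33 × 1951.0 = 190.61 mGal
Simple Bouguer anomaly = 270.20 − (190.61) = 79.59 mGal
Complete Bouguer anomaly = 79.59 + 5.81 = 85.40 mGal

85.4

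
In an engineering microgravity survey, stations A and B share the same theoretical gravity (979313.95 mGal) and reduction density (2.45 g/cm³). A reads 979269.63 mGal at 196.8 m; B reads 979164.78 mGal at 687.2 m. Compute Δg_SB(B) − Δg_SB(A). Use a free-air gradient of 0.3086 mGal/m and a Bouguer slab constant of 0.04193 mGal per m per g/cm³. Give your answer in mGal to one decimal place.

Δg_SB(A) = 979269.63 − 979313.95 + 0.3086×196.8 − 0.04193×2.45×196.8 = -3.80 mGal
Δg_SB(B) = 979164.78 − 979313.95 + 0.3086×687.2 − 0.04193×2.45×687.2 = -7.70 mGal
Difference = -7.70 − (-3.80) = -3.90 mGal

-3.9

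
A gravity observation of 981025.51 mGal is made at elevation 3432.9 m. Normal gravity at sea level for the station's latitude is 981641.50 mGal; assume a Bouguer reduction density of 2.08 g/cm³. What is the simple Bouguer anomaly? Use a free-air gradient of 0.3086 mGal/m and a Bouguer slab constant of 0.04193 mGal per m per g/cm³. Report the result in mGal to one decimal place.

144.0

Free-air correction = 0.3086 × 3432.9 = 1059.39 mGal
Free-air anomaly = 981025.51 − 981641.50 + (1059.39) = 443.40 mGal
Bouguer slab correction = 0.04193 × 2.08 × 3432.9 = 299.40 mGal
Simple Bouguer anomaly = 443.40 − (299.40) = 144.00 mGal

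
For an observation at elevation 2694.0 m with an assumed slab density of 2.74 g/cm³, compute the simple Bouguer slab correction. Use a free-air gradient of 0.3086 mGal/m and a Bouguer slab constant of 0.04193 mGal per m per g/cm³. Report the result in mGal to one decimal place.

309.5

Bouguer slab correction = 0.04193 × 2.74 × 2694.0 = 309.5 mGal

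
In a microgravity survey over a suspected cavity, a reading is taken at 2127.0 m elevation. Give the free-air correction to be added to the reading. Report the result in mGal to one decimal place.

656.4

Free-air correction = 0.3086 × 2127.0 = 656.4 mGal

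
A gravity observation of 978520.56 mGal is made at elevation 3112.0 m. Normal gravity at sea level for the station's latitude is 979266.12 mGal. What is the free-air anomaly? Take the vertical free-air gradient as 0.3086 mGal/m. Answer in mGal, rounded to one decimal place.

Free-air correction = 0.3086 × 3112.0 = 960.36 mGal
Free-air anomaly = 978520.56 − 979266.12 + (960.36) = 214.80 mGal

214.8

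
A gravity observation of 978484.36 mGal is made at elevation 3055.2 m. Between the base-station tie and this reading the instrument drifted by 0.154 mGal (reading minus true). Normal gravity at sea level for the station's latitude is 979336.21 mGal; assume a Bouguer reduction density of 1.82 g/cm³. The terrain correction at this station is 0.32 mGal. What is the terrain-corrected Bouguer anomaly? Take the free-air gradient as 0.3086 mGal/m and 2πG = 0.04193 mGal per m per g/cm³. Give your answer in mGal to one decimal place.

Drift-corrected reading = 978484.36 − (0.154) = 978484.206 mGal
Free-air correction = 0.3086 × 3055.2 = 942.83 mGal
Free-air anomaly = 978484.206 − 979336.21 + (942.83) = 90.826 mGal
Bouguer slab correction = 0.04193 × 1.82 × 3055.2 = 233.15 mGal
Simple Bouguer anomaly = 90.826 − (233.15) = -142.324 mGal
Complete Bouguer anomaly = -142.324 + 0.32 = -142.004 mGal

-142.0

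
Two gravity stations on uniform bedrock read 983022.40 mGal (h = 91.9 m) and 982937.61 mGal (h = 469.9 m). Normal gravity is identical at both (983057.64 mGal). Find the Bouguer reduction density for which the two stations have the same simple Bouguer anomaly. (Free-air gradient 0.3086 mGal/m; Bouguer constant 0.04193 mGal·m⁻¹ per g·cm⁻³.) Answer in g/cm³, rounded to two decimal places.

2.01

Δg_obs = 982937.61 − 983022.40 = -84.79 mGal over Δh = 469.9 − 91.9 = 378.0 m
Equal Bouguer anomalies ⇒ Δg_obs + (0.3086 − 0.04193ρ)·Δh = 0
0.3086 − 0.04193ρ = −Δg_obs/Δh = 0.22431
ρ = (0.3086 − 0.22431) / 0.04193 = 2.01 g/cm³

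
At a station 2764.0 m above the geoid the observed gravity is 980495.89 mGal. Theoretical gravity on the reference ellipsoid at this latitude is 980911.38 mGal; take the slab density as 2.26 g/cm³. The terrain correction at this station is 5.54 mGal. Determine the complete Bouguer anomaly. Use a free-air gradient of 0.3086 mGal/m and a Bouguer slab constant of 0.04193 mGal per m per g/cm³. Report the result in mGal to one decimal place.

181.1

Free-air correction = 0.3086 × 2764.0 = 852.97 mGal
Free-air anomaly = 980495.89 − 980911.38 + (852.97) = 437.48 mGal
Bouguer slab correction = 0.04193 × 2.26 × 2764.0 = 261.92 mGal
Simple Bouguer anomaly = 437.48 − (261.92) = 175.56 mGal
Complete Bouguer anomaly = 175.56 + 5.54 = 181.10 mGal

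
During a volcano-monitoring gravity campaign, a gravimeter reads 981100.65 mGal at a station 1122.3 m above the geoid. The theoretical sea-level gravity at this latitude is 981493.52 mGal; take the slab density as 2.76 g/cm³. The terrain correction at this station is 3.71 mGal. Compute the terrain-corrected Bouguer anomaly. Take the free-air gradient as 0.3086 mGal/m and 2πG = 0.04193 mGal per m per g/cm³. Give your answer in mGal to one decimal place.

-172.7

Free-air correction = 0.3086 × 1122.3 = 346.34 mGal
Free-air anomaly = 981100.65 − 981493.52 + (346.34) = -46.53 mGal
Bouguer slab correction = 0.04193 × 2.76 × 1122.3 = 129.88 mGal
Simple Bouguer anomaly = -46.53 − (129.88) = -176.41 mGal
Complete Bouguer anomaly = -176.41 + 3.71 = -172.70 mGal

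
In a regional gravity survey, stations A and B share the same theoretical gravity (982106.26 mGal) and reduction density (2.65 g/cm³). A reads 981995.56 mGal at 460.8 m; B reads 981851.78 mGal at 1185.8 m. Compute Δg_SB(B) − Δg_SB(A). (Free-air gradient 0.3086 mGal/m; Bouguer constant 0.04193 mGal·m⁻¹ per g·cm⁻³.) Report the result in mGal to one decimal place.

-0.6

Δg_SB(A) = 981995.56 − 982106.26 + 0.3086×460.8 − 0.04193×2.65×460.8 = -19.70 mGal
Δg_SB(B) = 981851.78 − 982106.26 + 0.3086×1185.8 − 0.04193×2.65×1185.8 = -20.30 mGal
Difference = -20.30 − (-19.70) = -0.60 mGal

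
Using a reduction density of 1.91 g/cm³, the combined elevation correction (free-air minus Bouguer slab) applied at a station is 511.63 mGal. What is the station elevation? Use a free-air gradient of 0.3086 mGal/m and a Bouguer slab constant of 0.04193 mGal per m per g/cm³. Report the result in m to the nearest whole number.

2239

Combined gradient = 0.3086 − 0.04193 × 1.91 = 0.2285137 mGal/m
h = 511.63 / 0.2285137 = 2238.95 m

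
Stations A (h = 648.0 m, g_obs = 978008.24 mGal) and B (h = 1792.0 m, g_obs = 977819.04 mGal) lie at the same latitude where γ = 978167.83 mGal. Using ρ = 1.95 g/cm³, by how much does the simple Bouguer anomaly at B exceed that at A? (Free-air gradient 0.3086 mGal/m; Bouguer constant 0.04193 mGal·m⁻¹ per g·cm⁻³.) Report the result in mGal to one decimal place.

Δg_SB(A) = 978008.24 − 978167.83 + 0.3086×648.0 − 0.04193×1.95×648.0 = -12.60 mGal
Δg_SB(B) = 977819.04 − 978167.83 + 0.3086×1792.0 − 0.04193×1.95×1792.0 = 57.70 mGal
Difference = 57.70 − (-12.60) = 70.30 mGal

70.3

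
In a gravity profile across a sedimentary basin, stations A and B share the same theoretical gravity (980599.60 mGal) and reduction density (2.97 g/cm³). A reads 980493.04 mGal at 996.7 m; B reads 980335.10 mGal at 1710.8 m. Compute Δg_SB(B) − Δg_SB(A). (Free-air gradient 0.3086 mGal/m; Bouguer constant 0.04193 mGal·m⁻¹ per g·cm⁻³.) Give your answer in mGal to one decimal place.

-26.5

Δg_SB(A) = 980493.04 − 980599.60 + 0.3086×996.7 − 0.04193×2.97×996.7 = 76.90 mGal
Δg_SB(B) = 980335.10 − 980599.60 + 0.3086×1710.8 − 0.04193×2.97×1710.8 = 50.40 mGal
Difference = 50.40 − (76.90) = -26.50 mGal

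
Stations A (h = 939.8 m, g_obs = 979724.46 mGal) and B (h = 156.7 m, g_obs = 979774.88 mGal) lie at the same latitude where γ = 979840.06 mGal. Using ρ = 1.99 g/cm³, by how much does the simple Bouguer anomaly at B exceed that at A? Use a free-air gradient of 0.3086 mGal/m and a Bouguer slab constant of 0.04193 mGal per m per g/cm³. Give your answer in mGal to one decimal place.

Δg_SB(A) = 979724.46 − 979840.06 + 0.3086×939.8 − 0.04193×1.99×939.8 = 96.00 mGal
Δg_SB(B) = 979774.88 − 979840.06 + 0.3086×156.7 − 0.04193×1.99×156.7 = -29.90 mGal
Difference = -29.90 − (96.00) = -125.90 mGal

-125.9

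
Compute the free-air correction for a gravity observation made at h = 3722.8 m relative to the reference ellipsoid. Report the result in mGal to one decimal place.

Free-air correction = 0.3086 × 3722.8 = 1148.9 mGal

1148.9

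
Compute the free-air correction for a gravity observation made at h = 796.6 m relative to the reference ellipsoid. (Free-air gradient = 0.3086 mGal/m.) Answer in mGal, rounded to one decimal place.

Free-air correction = 0.3086 × 796.6 = 245.8 mGal

245.8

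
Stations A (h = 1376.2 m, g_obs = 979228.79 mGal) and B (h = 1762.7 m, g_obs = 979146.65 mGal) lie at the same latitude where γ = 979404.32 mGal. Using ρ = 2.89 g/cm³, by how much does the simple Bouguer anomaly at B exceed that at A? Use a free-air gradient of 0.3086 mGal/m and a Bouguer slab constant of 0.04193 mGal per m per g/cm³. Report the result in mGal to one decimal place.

-9.7

Δg_SB(A) = 979228.79 − 979404.32 + 0.3086×1376.2 − 0.04193×2.89×1376.2 = 82.40 mGal
Δg_SB(B) = 979146.65 − 979404.32 + 0.3086×1762.7 − 0.04193×2.89×1762.7 = 72.70 mGal
Difference = 72.70 − (82.40) = -9.70 mGal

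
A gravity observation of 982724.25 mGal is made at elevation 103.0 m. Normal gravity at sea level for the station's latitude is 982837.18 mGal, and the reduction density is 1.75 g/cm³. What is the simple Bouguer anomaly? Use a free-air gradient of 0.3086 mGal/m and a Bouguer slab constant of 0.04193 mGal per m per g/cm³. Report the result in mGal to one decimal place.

Free-air correction = 0.3086 × 103.0 = 31.79 mGal
Free-air anomaly = 982724.25 − 982837.18 + (31.79) = -81.14 mGal
Bouguer slab correction = 0.04193 × 1.75 × 103.0 = 7.56 mGal
Simple Bouguer anomaly = -81.14 − (7.56) = -88.70 mGal

-88.7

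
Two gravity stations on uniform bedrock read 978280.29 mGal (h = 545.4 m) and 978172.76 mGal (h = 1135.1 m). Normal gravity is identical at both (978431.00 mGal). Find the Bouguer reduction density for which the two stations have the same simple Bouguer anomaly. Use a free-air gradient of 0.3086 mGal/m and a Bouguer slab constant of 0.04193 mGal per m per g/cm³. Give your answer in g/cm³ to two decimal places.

Δg_obs = 978172.76 − 978280.29 = -107.53 mGal over Δh = 1135.1 − 545.4 = 589.7 m
Equal Bouguer anomalies ⇒ Δg_obs + (0.3086 − 0.04193ρ)·Δh = 0
0.3086 − 0.04193ρ = −Δg_obs/Δh = 0.18235
ρ = (0.3086 − 0.18235) / 0.04193 = 3.01 g/cm³

3.01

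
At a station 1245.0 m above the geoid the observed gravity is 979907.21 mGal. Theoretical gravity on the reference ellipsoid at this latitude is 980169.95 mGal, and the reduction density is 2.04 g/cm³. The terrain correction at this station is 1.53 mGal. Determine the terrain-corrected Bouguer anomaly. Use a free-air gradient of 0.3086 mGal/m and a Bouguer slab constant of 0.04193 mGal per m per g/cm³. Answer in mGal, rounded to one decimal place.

Free-air correction = 0.3086 × 1245.0 = 384.21 mGal
Free-air anomaly = 979907.21 − 980169.95 + (384.21) = 121.47 mGal
Bouguer slab correction = 0.04193 × 2.04 × 1245.0 = 106.49 mGal
Simple Bouguer anomaly = 121.47 − (106.49) = 14.98 mGal
Complete Bouguer anomaly = 14.98 + 1.53 = 16.51 mGal

16.5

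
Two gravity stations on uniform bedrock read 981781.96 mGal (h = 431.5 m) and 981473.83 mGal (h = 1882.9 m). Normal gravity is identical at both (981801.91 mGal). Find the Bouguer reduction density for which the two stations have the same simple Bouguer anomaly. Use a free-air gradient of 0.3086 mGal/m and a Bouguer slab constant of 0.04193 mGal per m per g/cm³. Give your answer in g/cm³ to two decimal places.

2.30

Δg_obs = 981473.83 − 981781.96 = -308.13 mGal over Δh = 1882.9 − 431.5 = 1451.4 m
Equal Bouguer anomalies ⇒ Δg_obs + (0.3086 − 0.04193ρ)·Δh = 0
0.3086 − 0.04193ρ = −Δg_obs/Δh = 0.21230
ρ = (0.3086 − 0.21230) / 0.04193 = 2.30 g/cm³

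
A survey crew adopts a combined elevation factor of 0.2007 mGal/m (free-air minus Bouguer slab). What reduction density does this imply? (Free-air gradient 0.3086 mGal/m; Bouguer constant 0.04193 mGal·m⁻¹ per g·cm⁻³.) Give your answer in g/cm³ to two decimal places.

0.2007 = 0.3086 − 0.04193 × ρ
ρ = (0.3086 − 0.2007) / 0.04193 = 2.57 g/cm³

2.57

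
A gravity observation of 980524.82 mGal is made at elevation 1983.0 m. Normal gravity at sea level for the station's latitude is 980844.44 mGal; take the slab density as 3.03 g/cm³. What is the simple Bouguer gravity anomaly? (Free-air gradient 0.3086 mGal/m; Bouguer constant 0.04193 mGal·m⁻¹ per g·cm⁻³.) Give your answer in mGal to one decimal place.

40.4

Free-air correction = 0.3086 × 1983.0 = 611.95 mGal
Free-air anomaly = 980524.82 − 980844.44 + (611.95) = 292.33 mGal
Bouguer slab correction = 0.04193 × 3.03 × 1983.0 = 251.94 mGal
Simple Bouguer anomaly = 292.33 − (251.94) = 40.39 mGal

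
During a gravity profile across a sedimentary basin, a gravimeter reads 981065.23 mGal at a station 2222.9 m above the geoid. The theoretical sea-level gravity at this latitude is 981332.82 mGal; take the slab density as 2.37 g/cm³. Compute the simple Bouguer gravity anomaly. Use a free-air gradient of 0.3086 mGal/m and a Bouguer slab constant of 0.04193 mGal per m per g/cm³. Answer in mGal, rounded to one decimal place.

Free-air correction = 0.3086 × 2222.9 = 685.99 mGal
Free-air anomaly = 981065.23 − 981332.82 + (685.99) = 418.40 mGal
Bouguer slab correction = 0.04193 × 2.37 × 2222.9 = 220.90 mGal
Simple Bouguer anomaly = 418.40 − (220.90) = 197.50 mGal

197.5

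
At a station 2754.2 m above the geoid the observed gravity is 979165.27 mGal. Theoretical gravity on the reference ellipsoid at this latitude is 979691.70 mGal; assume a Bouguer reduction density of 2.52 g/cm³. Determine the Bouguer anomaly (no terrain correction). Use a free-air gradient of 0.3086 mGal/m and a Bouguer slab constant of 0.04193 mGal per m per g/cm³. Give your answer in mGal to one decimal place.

Free-air correction = 0.3086 × 2754.2 = 849.95 mGal
Free-air anomaly = 979165.27 − 979691.70 + (849.95) = 323.52 mGal
Bouguer slab correction = 0.04193 × 2.52 × 2754.2 = 291.02 mGal
Simple Bouguer anomaly = 323.52 − (291.02) = 32.50 mGal

32.5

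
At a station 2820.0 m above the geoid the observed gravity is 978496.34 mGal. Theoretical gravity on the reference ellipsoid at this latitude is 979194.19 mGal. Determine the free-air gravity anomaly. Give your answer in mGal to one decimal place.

Free-air correction = 0.3086 × 2820.0 = 870.25 mGal
Free-air anomaly = 978496.34 − 979194.19 + (870.25) = 172.40 mGal

172.4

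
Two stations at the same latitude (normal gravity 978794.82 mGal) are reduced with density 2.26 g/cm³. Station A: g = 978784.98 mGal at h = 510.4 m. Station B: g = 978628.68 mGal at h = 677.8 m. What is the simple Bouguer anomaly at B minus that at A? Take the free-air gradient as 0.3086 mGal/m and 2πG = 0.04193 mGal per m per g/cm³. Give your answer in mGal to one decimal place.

Δg_SB(A) = 978784.98 − 978794.82 + 0.3086×510.4 − 0.04193×2.26×510.4 = 99.30 mGal
Δg_SB(B) = 978628.68 − 978794.82 + 0.3086×677.8 − 0.04193×2.26×677.8 = -21.20 mGal
Difference = -21.20 − (99.30) = -120.50 mGal

-120.5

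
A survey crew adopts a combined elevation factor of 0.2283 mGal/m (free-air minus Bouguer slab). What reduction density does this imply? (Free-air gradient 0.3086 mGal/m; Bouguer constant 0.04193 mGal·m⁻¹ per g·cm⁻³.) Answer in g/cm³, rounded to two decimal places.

0.2283 = 0.3086 − 0.04193 × ρ
ρ = (0.3086 − 0.2283) / 0.04193 = 1.92 g/cm³

1.92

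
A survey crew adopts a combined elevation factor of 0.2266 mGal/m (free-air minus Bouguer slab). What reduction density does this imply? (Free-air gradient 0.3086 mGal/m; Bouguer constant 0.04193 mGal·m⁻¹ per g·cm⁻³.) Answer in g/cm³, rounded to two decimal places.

1.96

0.2266 = 0.3086 − 0.04193 × ρ
ρ = (0.3086 − 0.2266) / 0.04193 = 1.96 g/cm³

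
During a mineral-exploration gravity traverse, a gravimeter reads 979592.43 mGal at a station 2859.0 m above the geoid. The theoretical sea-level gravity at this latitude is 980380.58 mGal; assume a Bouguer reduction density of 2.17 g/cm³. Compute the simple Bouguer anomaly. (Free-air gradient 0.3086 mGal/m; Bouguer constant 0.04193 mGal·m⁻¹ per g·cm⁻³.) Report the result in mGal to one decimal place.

-166.0

Free-air correction = 0.3086 × 2859.0 = 882.29 mGal
Free-air anomaly = 979592.43 − 980380.58 + (882.29) = 94.14 mGal
Bouguer slab correction = 0.04193 × 2.17 × 2859.0 = 260.13 mGal
Simple Bouguer anomaly = 94.14 − (260.13) = -165.99 mGal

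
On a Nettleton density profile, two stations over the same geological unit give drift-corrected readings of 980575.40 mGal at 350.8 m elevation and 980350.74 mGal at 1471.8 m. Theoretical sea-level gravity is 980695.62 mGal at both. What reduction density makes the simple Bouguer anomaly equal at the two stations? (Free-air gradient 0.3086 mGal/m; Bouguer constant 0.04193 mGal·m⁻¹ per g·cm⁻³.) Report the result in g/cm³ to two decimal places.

2.58

Δg_obs = 980350.74 − 980575.40 = -224.66 mGal over Δh = 1471.8 − 350.8 = 1121.0 m
Equal Bouguer anomalies ⇒ Δg_obs + (0.3086 − 0.04193ρ)·Δh = 0
0.3086 − 0.04193ρ = −Δg_obs/Δh = 0.20041
ρ = (0.3086 − 0.20041) / 0.04193 = 2.58 g/cm³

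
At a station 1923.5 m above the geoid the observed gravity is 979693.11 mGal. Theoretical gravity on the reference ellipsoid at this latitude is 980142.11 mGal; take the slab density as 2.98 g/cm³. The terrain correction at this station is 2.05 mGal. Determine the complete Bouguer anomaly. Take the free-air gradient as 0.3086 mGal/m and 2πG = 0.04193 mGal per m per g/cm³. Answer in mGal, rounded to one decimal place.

Free-air correction = 0.3086 × 1923.5 = 593.59 mGal
Free-air anomaly = 979693.11 − 980142.11 + (593.59) = 144.59 mGal
Bouguer slab correction = 0.04193 × 2.98 × 1923.5 = 240.34 mGal
Simple Bouguer anomaly = 144.59 − (240.34) = -95.75 mGal
Complete Bouguer anomaly = -95.75 + 2.05 = -93.70 mGal

-93.7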